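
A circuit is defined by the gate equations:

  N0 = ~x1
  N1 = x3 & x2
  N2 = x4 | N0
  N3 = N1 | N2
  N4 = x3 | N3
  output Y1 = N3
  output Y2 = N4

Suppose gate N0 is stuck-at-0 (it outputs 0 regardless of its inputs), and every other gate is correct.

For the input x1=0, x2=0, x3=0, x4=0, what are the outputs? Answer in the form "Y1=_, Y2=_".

Propagate with N0 forced: N0=0 [stuck-at-0], N1=0, N2=0, N3=0, N4=0.
So the outputs are Y1=0, Y2=0. (Without the fault they would be Y1=1, Y2=1.)

Y1=0, Y2=0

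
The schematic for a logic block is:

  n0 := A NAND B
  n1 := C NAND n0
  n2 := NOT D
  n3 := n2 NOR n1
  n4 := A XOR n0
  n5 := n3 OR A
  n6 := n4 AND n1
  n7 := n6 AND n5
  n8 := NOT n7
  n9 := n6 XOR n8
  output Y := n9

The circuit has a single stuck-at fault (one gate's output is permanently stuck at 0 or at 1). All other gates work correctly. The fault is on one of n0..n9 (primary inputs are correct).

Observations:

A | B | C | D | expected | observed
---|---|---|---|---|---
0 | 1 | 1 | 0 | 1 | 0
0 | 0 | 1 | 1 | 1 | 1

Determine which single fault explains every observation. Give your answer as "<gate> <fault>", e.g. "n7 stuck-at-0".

n6 stuck-at-1

Fault-free values for test 1 (A=0, B=1, C=1, D=0): n0=1, n1=0, n2=1, n3=0, n4=1, n5=0, n6=0, n7=0, n8=1, n9=1, giving Y=1. Observed 0.
Test 1: faults giving observed 0 are {n1 stuck-at-1, n6 stuck-at-1, n7 stuck-at-1, n8 stuck-at-0, n9 stuck-at-0}.
Test 2 (A=0, B=0, C=1, D=1): fault-free n0=1, n1=0, n2=0, n3=1, n4=1, n5=1, n6=0, n7=0, n8=1, n9=1 → 1; observed 1. Eliminates n1 stuck-at-1, n7 stuck-at-1, n8 stuck-at-0, n9 stuck-at-0.
Only n6 stuck-at-1 is consistent with every test.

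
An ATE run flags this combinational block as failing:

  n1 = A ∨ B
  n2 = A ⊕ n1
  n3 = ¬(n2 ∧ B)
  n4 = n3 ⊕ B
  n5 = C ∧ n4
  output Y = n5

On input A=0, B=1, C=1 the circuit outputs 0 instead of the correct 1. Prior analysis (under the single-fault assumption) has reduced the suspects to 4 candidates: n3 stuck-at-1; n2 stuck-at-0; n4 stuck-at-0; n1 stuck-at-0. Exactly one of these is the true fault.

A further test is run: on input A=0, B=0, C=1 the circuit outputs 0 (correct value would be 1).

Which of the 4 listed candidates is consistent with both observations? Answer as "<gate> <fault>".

Evaluate each candidate on input A=0, B=0, C=1:
  n3 stuck-at-1: n1=0, n2=0, n3=1 [stuck-at-1], n4=1, n5=1 → 1 — eliminated
  n2 stuck-at-0: n1=0, n2=0 [stuck-at-0], n3=1, n4=1, n5=1 → 1 — eliminated
  n4 stuck-at-0: n1=0, n2=0, n3=1, n4=0 [stuck-at-0], n5=0 → 0 — matches
  n1 stuck-at-0: n1=0 [stuck-at-0], n2=0, n3=1, n4=1, n5=1 → 1 — eliminated
Only n4 stuck-at-0 reproduces the observed 0.

n4 stuck-at-0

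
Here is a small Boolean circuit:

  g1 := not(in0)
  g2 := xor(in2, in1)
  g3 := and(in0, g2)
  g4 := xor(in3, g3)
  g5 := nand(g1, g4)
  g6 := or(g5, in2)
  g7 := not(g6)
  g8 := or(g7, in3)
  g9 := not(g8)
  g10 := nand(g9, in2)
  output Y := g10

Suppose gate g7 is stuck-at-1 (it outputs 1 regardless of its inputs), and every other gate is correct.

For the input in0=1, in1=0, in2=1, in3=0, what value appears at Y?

1

Propagate with g7 forced: g1=0, g2=1, g3=1, g4=1, g5=1, g6=1, g7=1 [stuck-at-1], g8=1, g9=0, g10=1.
So Y = 1. (Without the fault it would be 0.)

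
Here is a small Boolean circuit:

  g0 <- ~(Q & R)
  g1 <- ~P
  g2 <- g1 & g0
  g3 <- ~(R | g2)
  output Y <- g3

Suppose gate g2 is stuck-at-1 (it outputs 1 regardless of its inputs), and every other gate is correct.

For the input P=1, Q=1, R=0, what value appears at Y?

Propagate with g2 forced: g0=1, g1=0, g2=1 [stuck-at-1], g3=0.
So Y = 0. (Without the fault it would be 1.)

0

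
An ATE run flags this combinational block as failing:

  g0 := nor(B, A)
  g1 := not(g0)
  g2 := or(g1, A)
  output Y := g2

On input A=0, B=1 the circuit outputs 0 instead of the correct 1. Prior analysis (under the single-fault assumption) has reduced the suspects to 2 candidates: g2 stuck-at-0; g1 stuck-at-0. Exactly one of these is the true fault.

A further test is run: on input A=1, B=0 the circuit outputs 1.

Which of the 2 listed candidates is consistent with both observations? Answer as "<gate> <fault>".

g1 stuck-at-0

Evaluate each candidate on input A=1, B=0:
  g2 stuck-at-0: g0=0, g1=1, g2=0 [stuck-at-0] → 0 — eliminated
  g1 stuck-at-0: g0=0, g1=0 [stuck-at-0], g2=1 → 1 — matches
Only g1 stuck-at-0 reproduces the observed 1.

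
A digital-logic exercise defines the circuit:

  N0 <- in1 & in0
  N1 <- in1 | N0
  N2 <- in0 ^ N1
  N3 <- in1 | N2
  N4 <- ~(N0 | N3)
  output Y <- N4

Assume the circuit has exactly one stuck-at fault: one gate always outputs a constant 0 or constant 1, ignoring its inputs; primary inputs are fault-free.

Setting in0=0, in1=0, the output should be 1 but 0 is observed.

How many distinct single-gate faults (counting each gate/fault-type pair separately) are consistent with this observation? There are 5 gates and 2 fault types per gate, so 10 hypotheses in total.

5

Fault-free: N0=0, N1=0, N2=0, N3=0, N4=1 → 1. Observed 0.
  N0 stuck-at-0: output 1 ✗
  N0 stuck-at-1: output 0 ✓
  N1 stuck-at-0: output 1 ✗
  N1 stuck-at-1: output 0 ✓
  N2 stuck-at-0: output 1 ✗
  N2 stuck-at-1: output 0 ✓
  N3 stuck-at-0: output 1 ✗
  N3 stuck-at-1: output 0 ✓
  N4 stuck-at-0: output 0 ✓
  N4 stuck-at-1: output 1 ✗
Consistent faults: {N0 stuck-at-1, N1 stuck-at-1, N2 stuck-at-1, N3 stuck-at-1, N4 stuck-at-0} — 5 in all.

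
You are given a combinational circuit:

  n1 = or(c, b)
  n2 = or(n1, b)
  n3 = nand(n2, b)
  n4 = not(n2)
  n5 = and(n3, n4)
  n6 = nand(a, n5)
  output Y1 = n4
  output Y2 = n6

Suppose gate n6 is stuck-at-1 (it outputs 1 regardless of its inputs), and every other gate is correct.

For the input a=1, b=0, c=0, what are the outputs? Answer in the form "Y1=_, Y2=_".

Y1=1, Y2=1

Propagate with n6 forced: n1=0, n2=0, n3=1, n4=1, n5=1, n6=1 [stuck-at-1].
So the outputs are Y1=1, Y2=1. (Without the fault they would be Y1=1, Y2=0.)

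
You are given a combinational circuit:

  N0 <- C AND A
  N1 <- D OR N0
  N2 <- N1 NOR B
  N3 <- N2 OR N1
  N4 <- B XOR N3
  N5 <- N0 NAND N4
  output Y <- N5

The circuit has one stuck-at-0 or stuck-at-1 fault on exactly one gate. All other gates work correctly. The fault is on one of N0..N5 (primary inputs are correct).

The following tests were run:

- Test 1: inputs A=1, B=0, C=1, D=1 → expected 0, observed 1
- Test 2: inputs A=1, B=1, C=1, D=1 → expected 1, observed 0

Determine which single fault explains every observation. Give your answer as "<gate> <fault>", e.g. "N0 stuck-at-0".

Fault-free values for test 1 (A=1, B=0, C=1, D=1): N0=1, N1=1, N2=0, N3=1, N4=1, N5=0, giving Y=0. Observed 1.
Test 1: faults giving observed 1 are {N0 stuck-at-0, N3 stuck-at-0, N4 stuck-at-0, N5 stuck-at-1}.
Test 2 (A=1, B=1, C=1, D=1): fault-free N0=1, N1=1, N2=0, N3=1, N4=0, N5=1 → 1; observed 0. Eliminates N0 stuck-at-0, N4 stuck-at-0, N5 stuck-at-1.
Only N3 stuck-at-0 is consistent with every test.

N3 stuck-at-0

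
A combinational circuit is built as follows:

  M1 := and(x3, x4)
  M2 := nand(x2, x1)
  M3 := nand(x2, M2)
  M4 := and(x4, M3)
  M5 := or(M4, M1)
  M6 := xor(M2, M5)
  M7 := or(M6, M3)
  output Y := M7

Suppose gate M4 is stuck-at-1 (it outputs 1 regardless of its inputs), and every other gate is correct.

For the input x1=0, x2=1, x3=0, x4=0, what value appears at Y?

Propagate with M4 forced: M1=0, M2=1, M3=0, M4=1 [stuck-at-1], M5=1, M6=0, M7=0.
So Y = 0. (Without the fault it would be 1.)

0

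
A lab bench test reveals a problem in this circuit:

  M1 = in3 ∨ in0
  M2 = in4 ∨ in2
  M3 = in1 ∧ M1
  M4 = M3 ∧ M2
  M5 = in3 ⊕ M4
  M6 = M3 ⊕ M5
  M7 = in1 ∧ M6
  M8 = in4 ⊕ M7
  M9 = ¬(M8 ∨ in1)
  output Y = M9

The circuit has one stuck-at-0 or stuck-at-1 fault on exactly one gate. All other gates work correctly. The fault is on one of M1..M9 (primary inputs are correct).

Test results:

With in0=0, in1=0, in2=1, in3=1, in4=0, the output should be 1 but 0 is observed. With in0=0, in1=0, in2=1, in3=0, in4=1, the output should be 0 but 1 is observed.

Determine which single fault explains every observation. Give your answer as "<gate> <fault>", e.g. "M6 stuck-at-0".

Fault-free values for test 1 (in0=0, in1=0, in2=1, in3=1, in4=0): M1=1, M2=1, M3=0, M4=0, M5=1, M6=1, M7=0, M8=0, M9=1, giving Y=1. Observed 0.
Test 1: faults giving observed 0 are {M7 stuck-at-1, M8 stuck-at-1, M9 stuck-at-0}.
Test 2 (in0=0, in1=0, in2=1, in3=0, in4=1): fault-free M1=0, M2=1, M3=0, M4=0, M5=0, M6=0, M7=0, M8=1, M9=0 → 0; observed 1. Eliminates M8 stuck-at-1, M9 stuck-at-0.
Only M7 stuck-at-1 is consistent with every test.

M7 stuck-at-1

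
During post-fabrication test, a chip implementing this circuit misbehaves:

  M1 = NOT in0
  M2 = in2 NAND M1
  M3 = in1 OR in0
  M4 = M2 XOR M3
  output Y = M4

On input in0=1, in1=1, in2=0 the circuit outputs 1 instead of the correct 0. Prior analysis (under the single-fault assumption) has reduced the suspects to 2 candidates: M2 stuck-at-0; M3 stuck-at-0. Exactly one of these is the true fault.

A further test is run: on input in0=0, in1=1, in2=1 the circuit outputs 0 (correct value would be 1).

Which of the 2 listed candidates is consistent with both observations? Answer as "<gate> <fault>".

Evaluate each candidate on input in0=0, in1=1, in2=1:
  M2 stuck-at-0: M1=1, M2=0 [stuck-at-0], M3=1, M4=1 → 1 — eliminated
  M3 stuck-at-0: M1=1, M2=0, M3=0 [stuck-at-0], M4=0 → 0 — matches
Only M3 stuck-at-0 reproduces the observed 0.

M3 stuck-at-0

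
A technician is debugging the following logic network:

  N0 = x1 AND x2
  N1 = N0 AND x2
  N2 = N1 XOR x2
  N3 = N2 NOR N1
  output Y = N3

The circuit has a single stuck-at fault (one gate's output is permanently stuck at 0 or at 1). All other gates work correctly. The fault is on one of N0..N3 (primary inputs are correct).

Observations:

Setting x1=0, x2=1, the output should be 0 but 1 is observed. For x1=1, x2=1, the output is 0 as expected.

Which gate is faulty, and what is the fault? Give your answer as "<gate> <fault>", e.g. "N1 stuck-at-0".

N2 stuck-at-0

Fault-free values for test 1 (x1=0, x2=1): N0=0, N1=0, N2=1, N3=0, giving Y=0. Observed 1.
Test 1: faults giving observed 1 are {N2 stuck-at-0, N3 stuck-at-1}.
Test 2 (x1=1, x2=1): fault-free N0=1, N1=1, N2=0, N3=0 → 0; observed 0. Eliminates N3 stuck-at-1.
Only N2 stuck-at-0 is consistent with every test.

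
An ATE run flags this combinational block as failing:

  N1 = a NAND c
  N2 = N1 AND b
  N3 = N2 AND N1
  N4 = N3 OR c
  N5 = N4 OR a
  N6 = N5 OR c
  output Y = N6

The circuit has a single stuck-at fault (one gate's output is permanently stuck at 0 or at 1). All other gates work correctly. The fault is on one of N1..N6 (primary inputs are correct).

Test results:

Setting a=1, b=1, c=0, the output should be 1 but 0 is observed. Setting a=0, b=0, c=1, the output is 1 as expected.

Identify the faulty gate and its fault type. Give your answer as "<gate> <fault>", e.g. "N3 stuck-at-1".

N5 stuck-at-0

Fault-free values for test 1 (a=1, b=1, c=0): N1=1, N2=1, N3=1, N4=1, N5=1, N6=1, giving Y=1. Observed 0.
Test 1: faults giving observed 0 are {N5 stuck-at-0, N6 stuck-at-0}.
Test 2 (a=0, b=0, c=1): fault-free N1=1, N2=0, N3=0, N4=1, N5=1, N6=1 → 1; observed 1. Eliminates N6 stuck-at-0.
Only N5 stuck-at-0 is consistent with every test.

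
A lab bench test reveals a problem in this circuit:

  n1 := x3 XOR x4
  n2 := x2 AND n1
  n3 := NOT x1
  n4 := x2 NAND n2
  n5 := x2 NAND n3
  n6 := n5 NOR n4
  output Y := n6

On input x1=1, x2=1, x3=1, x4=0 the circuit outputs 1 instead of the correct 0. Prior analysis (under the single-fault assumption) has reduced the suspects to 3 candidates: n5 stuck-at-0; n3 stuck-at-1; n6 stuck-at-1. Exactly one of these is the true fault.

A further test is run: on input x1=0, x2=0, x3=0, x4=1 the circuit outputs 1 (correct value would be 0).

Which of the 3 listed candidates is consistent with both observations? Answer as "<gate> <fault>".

n6 stuck-at-1

Evaluate each candidate on input x1=0, x2=0, x3=0, x4=1:
  n5 stuck-at-0: n1=1, n2=0, n3=1, n4=1, n5=0 [stuck-at-0], n6=0 → 0 — eliminated
  n3 stuck-at-1: n1=1, n2=0, n3=1 [stuck-at-1], n4=1, n5=1, n6=0 → 0 — eliminated
  n6 stuck-at-1: n1=1, n2=0, n3=1, n4=1, n5=1, n6=1 [stuck-at-1] → 1 — matches
Only n6 stuck-at-1 reproduces the observed 1.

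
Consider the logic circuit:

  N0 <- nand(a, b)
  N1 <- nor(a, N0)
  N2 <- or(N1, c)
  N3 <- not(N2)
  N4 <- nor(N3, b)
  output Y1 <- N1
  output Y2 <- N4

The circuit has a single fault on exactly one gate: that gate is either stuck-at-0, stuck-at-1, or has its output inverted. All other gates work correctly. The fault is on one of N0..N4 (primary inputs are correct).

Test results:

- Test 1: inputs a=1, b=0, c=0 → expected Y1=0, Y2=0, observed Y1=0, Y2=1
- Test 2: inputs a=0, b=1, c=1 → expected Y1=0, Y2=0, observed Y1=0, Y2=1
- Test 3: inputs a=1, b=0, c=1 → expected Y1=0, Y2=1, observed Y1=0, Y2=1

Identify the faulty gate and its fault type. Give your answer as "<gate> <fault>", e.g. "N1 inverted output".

Fault-free values for test 1 (a=1, b=0, c=0): N0=1, N1=0, N2=0, N3=1, N4=0, giving Y1=0, Y2=0. Observed Y1=0, Y2=1.
Test 1: faults giving observed Y1=0, Y2=1 are {N2 stuck-at-1, N2 inverted output, N3 stuck-at-0, N3 inverted output, N4 stuck-at-1, N4 inverted output}.
Test 2 (a=0, b=1, c=1): fault-free N0=1, N1=0, N2=1, N3=0, N4=0 → Y1=0, Y2=0; observed Y1=0, Y2=1. Eliminates N2 stuck-at-1, N2 inverted output, N3 stuck-at-0, N3 inverted output.
Test 3 (a=1, b=0, c=1): fault-free N0=1, N1=0, N2=1, N3=0, N4=1 → Y1=0, Y2=1; observed Y1=0, Y2=1. Eliminates N4 inverted output.
Only N4 stuck-at-1 is consistent with every test.

N4 stuck-at-1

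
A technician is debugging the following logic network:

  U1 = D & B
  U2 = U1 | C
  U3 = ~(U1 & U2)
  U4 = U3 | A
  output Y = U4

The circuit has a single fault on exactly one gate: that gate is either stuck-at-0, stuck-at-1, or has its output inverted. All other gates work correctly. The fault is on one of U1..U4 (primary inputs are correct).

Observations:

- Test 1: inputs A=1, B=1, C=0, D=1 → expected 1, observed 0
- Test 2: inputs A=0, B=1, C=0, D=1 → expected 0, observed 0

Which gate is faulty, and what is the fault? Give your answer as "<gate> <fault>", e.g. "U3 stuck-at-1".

U4 stuck-at-0

Fault-free values for test 1 (A=1, B=1, C=0, D=1): U1=1, U2=1, U3=0, U4=1, giving Y=1. Observed 0.
Test 1: faults giving observed 0 are {U4 stuck-at-0, U4 inverted output}.
Test 2 (A=0, B=1, C=0, D=1): fault-free U1=1, U2=1, U3=0, U4=0 → 0; observed 0. Eliminates U4 inverted output.
Only U4 stuck-at-0 is consistent with every test.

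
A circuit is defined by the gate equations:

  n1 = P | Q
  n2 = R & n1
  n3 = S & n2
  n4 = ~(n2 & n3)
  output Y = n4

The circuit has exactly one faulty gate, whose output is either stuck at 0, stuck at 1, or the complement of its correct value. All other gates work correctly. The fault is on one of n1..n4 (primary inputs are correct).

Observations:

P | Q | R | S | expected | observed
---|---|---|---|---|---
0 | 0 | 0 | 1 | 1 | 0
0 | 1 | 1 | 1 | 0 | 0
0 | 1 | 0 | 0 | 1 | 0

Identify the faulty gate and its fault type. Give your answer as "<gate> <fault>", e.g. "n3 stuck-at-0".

Fault-free values for test 1 (P=0, Q=0, R=0, S=1): n1=0, n2=0, n3=0, n4=1, giving Y=1. Observed 0.
Test 1: faults giving observed 0 are {n2 stuck-at-1, n2 inverted output, n4 stuck-at-0, n4 inverted output}.
Test 2 (P=0, Q=1, R=1, S=1): fault-free n1=1, n2=1, n3=1, n4=0 → 0; observed 0. Eliminates n2 inverted output, n4 inverted output.
Test 3 (P=0, Q=1, R=0, S=0): fault-free n1=1, n2=0, n3=0, n4=1 → 1; observed 0. Eliminates n2 stuck-at-1.
Only n4 stuck-at-0 is consistent with every test.

n4 stuck-at-0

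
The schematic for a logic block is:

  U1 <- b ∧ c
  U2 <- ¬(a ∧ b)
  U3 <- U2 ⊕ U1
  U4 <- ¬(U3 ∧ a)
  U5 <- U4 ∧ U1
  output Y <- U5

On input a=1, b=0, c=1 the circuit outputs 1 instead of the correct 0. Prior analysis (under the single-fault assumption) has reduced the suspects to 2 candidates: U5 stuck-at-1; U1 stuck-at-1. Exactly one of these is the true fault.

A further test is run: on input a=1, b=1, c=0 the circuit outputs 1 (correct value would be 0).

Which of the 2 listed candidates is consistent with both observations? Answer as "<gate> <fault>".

U5 stuck-at-1

Evaluate each candidate on input a=1, b=1, c=0:
  U5 stuck-at-1: U1=0, U2=0, U3=0, U4=1, U5=1 [stuck-at-1] → 1 — matches
  U1 stuck-at-1: U1=1 [stuck-at-1], U2=0, U3=1, U4=0, U5=0 → 0 — eliminated
Only U5 stuck-at-1 reproduces the observed 1.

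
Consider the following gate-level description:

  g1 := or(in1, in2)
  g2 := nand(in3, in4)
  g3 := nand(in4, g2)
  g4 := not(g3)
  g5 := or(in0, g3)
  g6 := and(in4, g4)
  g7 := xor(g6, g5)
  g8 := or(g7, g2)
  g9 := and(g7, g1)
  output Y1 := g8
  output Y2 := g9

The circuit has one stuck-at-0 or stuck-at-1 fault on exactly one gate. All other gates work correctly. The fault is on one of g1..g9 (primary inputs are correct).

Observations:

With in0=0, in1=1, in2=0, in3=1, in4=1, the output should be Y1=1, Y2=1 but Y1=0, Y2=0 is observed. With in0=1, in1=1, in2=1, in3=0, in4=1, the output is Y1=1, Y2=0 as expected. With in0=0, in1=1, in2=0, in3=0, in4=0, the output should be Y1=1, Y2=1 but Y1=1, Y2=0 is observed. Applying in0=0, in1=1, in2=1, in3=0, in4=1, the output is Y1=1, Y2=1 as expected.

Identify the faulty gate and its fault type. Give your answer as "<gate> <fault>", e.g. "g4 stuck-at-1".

g6 stuck-at-1

Fault-free values for test 1 (in0=0, in1=1, in2=0, in3=1, in4=1): g1=1, g2=0, g3=1, g4=0, g5=1, g6=0, g7=1, g8=1, g9=1, giving Y1=1, Y2=1. Observed Y1=0, Y2=0.
Test 1: faults giving observed Y1=0, Y2=0 are {g4 stuck-at-1, g5 stuck-at-0, g6 stuck-at-1, g7 stuck-at-0}.
Test 2 (in0=1, in1=1, in2=1, in3=0, in4=1): fault-free g1=1, g2=1, g3=0, g4=1, g5=1, g6=1, g7=0, g8=1, g9=0 → Y1=1, Y2=0; observed Y1=1, Y2=0. Eliminates g5 stuck-at-0.
Test 3 (in0=0, in1=1, in2=0, in3=0, in4=0): fault-free g1=1, g2=1, g3=1, g4=0, g5=1, g6=0, g7=1, g8=1, g9=1 → Y1=1, Y2=1; observed Y1=1, Y2=0. Eliminates g4 stuck-at-1.
Test 4 (in0=0, in1=1, in2=1, in3=0, in4=1): fault-free g1=1, g2=1, g3=0, g4=1, g5=0, g6=1, g7=1, g8=1, g9=1 → Y1=1, Y2=1; observed Y1=1, Y2=1. Eliminates g7 stuck-at-0.
Only g6 stuck-at-1 is consistent with every test.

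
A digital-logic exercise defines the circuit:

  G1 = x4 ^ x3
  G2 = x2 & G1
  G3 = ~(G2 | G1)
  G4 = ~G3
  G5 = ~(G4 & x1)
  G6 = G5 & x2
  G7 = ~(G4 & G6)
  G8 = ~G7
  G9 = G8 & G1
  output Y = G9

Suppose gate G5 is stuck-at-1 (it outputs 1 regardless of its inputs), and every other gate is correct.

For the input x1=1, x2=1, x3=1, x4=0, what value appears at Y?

Propagate with G5 forced: G1=1, G2=1, G3=0, G4=1, G5=1 [stuck-at-1], G6=1, G7=0, G8=1, G9=1.
So Y = 1. (Without the fault it would be 0.)

1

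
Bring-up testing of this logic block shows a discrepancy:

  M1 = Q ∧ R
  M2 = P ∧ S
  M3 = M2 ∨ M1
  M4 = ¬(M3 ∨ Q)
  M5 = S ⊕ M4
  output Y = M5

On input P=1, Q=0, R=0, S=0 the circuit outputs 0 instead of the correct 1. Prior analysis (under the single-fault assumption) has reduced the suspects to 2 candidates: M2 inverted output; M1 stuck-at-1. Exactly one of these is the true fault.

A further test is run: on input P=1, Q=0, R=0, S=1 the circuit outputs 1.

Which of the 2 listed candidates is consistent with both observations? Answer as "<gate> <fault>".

Evaluate each candidate on input P=1, Q=0, R=0, S=1:
  M2 inverted output: M1=0, M2=0 [inverted output], M3=0, M4=1, M5=0 → 0 — eliminated
  M1 stuck-at-1: M1=1 [stuck-at-1], M2=1, M3=1, M4=0, M5=1 → 1 — matches
Only M1 stuck-at-1 reproduces the observed 1.

M1 stuck-at-1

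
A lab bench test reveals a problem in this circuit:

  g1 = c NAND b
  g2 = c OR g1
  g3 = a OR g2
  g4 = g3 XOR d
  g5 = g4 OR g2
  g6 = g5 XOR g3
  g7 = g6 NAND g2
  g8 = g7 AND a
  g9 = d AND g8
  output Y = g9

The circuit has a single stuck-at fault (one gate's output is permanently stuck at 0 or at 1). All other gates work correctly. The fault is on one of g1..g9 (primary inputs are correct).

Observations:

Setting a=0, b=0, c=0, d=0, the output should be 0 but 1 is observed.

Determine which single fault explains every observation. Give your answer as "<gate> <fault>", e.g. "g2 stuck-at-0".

Fault-free values for test 1 (a=0, b=0, c=0, d=0): g1=1, g2=1, g3=1, g4=1, g5=1, g6=0, g7=1, g8=0, g9=0, giving Y=0. Observed 1.
Test 1: faults giving observed 1 are {g9 stuck-at-1}.
Only g9 stuck-at-1 is consistent with every test.

g9 stuck-at-1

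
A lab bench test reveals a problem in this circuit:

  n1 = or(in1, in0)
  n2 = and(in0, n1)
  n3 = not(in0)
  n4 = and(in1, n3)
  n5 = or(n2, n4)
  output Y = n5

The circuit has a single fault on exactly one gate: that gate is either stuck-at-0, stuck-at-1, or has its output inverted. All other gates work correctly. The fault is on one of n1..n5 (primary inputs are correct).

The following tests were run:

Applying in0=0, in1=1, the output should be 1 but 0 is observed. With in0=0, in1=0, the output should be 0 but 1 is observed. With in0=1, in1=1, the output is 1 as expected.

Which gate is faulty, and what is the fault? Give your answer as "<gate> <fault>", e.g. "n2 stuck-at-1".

n4 inverted output

Fault-free values for test 1 (in0=0, in1=1): n1=1, n2=0, n3=1, n4=1, n5=1, giving Y=1. Observed 0.
Test 1: faults giving observed 0 are {n3 stuck-at-0, n3 inverted output, n4 stuck-at-0, n4 inverted output, n5 stuck-at-0, n5 inverted output}.
Test 2 (in0=0, in1=0): fault-free n1=0, n2=0, n3=1, n4=0, n5=0 → 0; observed 1. Eliminates n3 stuck-at-0, n3 inverted output, n4 stuck-at-0, n5 stuck-at-0.
Test 3 (in0=1, in1=1): fault-free n1=1, n2=1, n3=0, n4=0, n5=1 → 1; observed 1. Eliminates n5 inverted output.
Only n4 inverted output is consistent with every test.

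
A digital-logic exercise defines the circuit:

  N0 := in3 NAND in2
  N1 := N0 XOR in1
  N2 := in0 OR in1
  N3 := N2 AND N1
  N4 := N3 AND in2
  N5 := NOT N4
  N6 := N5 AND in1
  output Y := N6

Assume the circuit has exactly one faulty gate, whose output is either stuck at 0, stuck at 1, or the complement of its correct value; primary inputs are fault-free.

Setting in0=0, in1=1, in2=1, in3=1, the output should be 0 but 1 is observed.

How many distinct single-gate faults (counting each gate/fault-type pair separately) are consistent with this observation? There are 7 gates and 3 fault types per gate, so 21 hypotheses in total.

Fault-free: N0=0, N1=1, N2=1, N3=1, N4=1, N5=0, N6=0 → 0. Observed 1.
  N0: stuck-at-1, inverted output ✓; others ✗
  N1: stuck-at-0, inverted output ✓; others ✗
  N2: stuck-at-0, inverted output ✓; others ✗
  N3: stuck-at-0, inverted output ✓; others ✗
  N4: stuck-at-0, inverted output ✓; others ✗
  N5: stuck-at-1, inverted output ✓; others ✗
  N6: stuck-at-1, inverted output ✓; others ✗
Consistent faults: {N0 stuck-at-1, N0 inverted output, N1 stuck-at-0, N1 inverted output, N2 stuck-at-0, N2 inverted output, N3 stuck-at-0, N3 inverted output, N4 stuck-at-0, N4 inverted output, N5 stuck-at-1, N5 inverted output, N6 stuck-at-1, N6 inverted output} — 14 in all.

14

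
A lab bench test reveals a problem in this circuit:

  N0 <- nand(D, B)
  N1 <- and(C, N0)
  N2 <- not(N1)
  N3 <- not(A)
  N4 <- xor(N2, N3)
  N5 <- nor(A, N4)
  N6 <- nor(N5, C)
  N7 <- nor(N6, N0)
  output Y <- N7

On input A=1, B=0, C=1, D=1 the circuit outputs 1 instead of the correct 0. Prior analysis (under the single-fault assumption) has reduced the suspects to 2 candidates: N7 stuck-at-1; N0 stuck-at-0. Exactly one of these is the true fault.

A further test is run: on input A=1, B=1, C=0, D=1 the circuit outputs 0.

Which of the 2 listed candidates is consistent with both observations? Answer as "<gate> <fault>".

Evaluate each candidate on input A=1, B=1, C=0, D=1:
  N7 stuck-at-1: N0=0, N1=0, N2=1, N3=0, N4=1, N5=0, N6=1, N7=1 [stuck-at-1] → 1 — eliminated
  N0 stuck-at-0: N0=0 [stuck-at-0], N1=0, N2=1, N3=0, N4=1, N5=0, N6=1, N7=0 → 0 — matches
Only N0 stuck-at-0 reproduces the observed 0.

N0 stuck-at-0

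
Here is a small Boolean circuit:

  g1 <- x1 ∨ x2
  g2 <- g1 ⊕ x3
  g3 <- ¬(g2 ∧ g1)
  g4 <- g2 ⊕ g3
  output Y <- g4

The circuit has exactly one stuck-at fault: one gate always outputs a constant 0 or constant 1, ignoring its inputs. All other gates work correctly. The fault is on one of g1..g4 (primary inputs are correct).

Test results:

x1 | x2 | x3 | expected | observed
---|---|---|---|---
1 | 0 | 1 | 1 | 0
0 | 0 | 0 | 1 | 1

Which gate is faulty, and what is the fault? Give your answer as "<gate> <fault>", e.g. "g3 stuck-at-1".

Fault-free values for test 1 (x1=1, x2=0, x3=1): g1=1, g2=0, g3=1, g4=1, giving Y=1. Observed 0.
Test 1: faults giving observed 0 are {g1 stuck-at-0, g3 stuck-at-0, g4 stuck-at-0}.
Test 2 (x1=0, x2=0, x3=0): fault-free g1=0, g2=0, g3=1, g4=1 → 1; observed 1. Eliminates g3 stuck-at-0, g4 stuck-at-0.
Only g1 stuck-at-0 is consistent with every test.

g1 stuck-at-0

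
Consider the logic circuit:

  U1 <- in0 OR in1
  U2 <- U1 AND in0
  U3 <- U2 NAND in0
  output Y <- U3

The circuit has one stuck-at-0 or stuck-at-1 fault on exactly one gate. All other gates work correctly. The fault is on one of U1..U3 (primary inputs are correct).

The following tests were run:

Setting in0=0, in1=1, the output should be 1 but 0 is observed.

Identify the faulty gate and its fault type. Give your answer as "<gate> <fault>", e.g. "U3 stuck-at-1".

U3 stuck-at-0

Fault-free values for test 1 (in0=0, in1=1): U1=1, U2=0, U3=1, giving Y=1. Observed 0.
Test 1: faults giving observed 0 are {U3 stuck-at-0}.
Only U3 stuck-at-0 is consistent with every test.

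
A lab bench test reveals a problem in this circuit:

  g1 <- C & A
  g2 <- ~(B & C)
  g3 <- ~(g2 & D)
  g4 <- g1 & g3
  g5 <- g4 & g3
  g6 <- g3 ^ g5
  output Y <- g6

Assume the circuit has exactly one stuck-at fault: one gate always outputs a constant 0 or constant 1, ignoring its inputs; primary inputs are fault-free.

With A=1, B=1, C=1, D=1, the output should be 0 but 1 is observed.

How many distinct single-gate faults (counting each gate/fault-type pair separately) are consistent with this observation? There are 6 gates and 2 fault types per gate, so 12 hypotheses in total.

Fault-free: g1=1, g2=0, g3=1, g4=1, g5=1, g6=0 → 0. Observed 1.
  g1 stuck-at-0: output 1 ✓
  g1 stuck-at-1: output 0 ✗
  g2 stuck-at-0: output 0 ✗
  g2 stuck-at-1: output 0 ✗
  g3 stuck-at-0: output 0 ✗
  g3 stuck-at-1: output 0 ✗
  g4 stuck-at-0: output 1 ✓
  g4 stuck-at-1: output 0 ✗
  g5 stuck-at-0: output 1 ✓
  g5 stuck-at-1: output 0 ✗
  g6 stuck-at-0: output 0 ✗
  g6 stuck-at-1: output 1 ✓
Consistent faults: {g1 stuck-at-0, g4 stuck-at-0, g5 stuck-at-0, g6 stuck-at-1} — 4 in all.

4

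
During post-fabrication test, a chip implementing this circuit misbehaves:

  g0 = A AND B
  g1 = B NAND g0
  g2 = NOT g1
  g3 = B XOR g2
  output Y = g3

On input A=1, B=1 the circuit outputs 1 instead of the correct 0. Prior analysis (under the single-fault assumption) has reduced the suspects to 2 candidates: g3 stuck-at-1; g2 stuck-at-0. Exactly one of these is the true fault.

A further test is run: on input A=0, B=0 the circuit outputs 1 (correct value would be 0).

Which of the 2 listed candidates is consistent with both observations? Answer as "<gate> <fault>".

Evaluate each candidate on input A=0, B=0:
  g3 stuck-at-1: g0=0, g1=1, g2=0, g3=1 [stuck-at-1] → 1 — matches
  g2 stuck-at-0: g0=0, g1=1, g2=0 [stuck-at-0], g3=0 → 0 — eliminated
Only g3 stuck-at-1 reproduces the observed 1.

g3 stuck-at-1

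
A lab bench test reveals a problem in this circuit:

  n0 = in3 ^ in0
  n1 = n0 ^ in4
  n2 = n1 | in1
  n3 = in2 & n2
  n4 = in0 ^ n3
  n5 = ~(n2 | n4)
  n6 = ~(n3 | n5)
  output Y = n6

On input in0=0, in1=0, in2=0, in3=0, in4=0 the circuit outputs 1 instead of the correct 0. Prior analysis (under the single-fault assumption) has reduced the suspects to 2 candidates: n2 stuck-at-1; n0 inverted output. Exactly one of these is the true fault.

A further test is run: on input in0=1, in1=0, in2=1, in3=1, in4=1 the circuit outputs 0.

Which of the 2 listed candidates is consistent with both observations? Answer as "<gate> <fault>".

Evaluate each candidate on input in0=1, in1=0, in2=1, in3=1, in4=1:
  n2 stuck-at-1: n0=0, n1=1, n2=1 [stuck-at-1], n3=1, n4=0, n5=0, n6=0 → 0 — matches
  n0 inverted output: n0=1 [inverted output], n1=0, n2=0, n3=0, n4=1, n5=0, n6=1 → 1 — eliminated
Only n2 stuck-at-1 reproduces the observed 0.

n2 stuck-at-1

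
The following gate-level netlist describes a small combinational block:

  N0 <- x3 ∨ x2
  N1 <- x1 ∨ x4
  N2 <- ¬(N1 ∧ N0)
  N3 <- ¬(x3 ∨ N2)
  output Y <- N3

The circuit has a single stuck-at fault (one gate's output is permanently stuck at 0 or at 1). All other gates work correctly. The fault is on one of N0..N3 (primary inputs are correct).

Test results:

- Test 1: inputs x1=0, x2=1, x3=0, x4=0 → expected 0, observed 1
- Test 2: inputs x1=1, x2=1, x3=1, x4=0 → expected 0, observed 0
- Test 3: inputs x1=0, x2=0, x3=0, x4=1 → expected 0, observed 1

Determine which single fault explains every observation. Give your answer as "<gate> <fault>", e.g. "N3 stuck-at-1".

Fault-free values for test 1 (x1=0, x2=1, x3=0, x4=0): N0=1, N1=0, N2=1, N3=0, giving Y=0. Observed 1.
Test 1: faults giving observed 1 are {N1 stuck-at-1, N2 stuck-at-0, N3 stuck-at-1}.
Test 2 (x1=1, x2=1, x3=1, x4=0): fault-free N0=1, N1=1, N2=0, N3=0 → 0; observed 0. Eliminates N3 stuck-at-1.
Test 3 (x1=0, x2=0, x3=0, x4=1): fault-free N0=0, N1=1, N2=1, N3=0 → 0; observed 1. Eliminates N1 stuck-at-1.
Only N2 stuck-at-0 is consistent with every test.

N2 stuck-at-0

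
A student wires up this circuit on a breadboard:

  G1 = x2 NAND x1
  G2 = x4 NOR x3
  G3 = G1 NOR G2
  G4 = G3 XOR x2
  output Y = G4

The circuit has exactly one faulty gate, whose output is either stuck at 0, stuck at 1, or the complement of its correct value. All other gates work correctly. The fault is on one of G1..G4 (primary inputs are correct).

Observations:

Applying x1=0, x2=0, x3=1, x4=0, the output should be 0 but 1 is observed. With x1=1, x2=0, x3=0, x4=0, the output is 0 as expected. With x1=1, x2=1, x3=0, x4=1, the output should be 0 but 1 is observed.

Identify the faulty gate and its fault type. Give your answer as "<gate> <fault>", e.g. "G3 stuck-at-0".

G1 inverted output

Fault-free values for test 1 (x1=0, x2=0, x3=1, x4=0): G1=1, G2=0, G3=0, G4=0, giving Y=0. Observed 1.
Test 1: faults giving observed 1 are {G1 stuck-at-0, G1 inverted output, G3 stuck-at-1, G3 inverted output, G4 stuck-at-1, G4 inverted output}.
Test 2 (x1=1, x2=0, x3=0, x4=0): fault-free G1=1, G2=1, G3=0, G4=0 → 0; observed 0. Eliminates G3 stuck-at-1, G3 inverted output, G4 stuck-at-1, G4 inverted output.
Test 3 (x1=1, x2=1, x3=0, x4=1): fault-free G1=0, G2=0, G3=1, G4=0 → 0; observed 1. Eliminates G1 stuck-at-0.
Only G1 inverted output is consistent with every test.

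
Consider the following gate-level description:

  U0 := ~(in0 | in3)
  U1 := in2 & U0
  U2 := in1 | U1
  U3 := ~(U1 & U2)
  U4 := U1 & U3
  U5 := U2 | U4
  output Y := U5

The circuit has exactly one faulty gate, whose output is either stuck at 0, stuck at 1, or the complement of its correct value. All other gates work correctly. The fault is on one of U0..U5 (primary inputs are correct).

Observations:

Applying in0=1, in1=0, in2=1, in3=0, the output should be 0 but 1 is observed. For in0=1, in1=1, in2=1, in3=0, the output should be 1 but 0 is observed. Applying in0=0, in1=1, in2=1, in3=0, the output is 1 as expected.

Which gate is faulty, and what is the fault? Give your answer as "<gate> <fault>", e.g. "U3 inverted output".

U2 inverted output

Fault-free values for test 1 (in0=1, in1=0, in2=1, in3=0): U0=0, U1=0, U2=0, U3=1, U4=0, U5=0, giving Y=0. Observed 1.
Test 1: faults giving observed 1 are {U0 stuck-at-1, U0 inverted output, U1 stuck-at-1, U1 inverted output, U2 stuck-at-1, U2 inverted output, U4 stuck-at-1, U4 inverted output, U5 stuck-at-1, U5 inverted output}.
Test 2 (in0=1, in1=1, in2=1, in3=0): fault-free U0=0, U1=0, U2=1, U3=1, U4=0, U5=1 → 1; observed 0. Eliminates U0 stuck-at-1, U0 inverted output, U1 stuck-at-1, U1 inverted output, U2 stuck-at-1, U4 stuck-at-1, U4 inverted output, U5 stuck-at-1.
Test 3 (in0=0, in1=1, in2=1, in3=0): fault-free U0=1, U1=1, U2=1, U3=0, U4=0, U5=1 → 1; observed 1. Eliminates U5 inverted output.
Only U2 inverted output is consistent with every test.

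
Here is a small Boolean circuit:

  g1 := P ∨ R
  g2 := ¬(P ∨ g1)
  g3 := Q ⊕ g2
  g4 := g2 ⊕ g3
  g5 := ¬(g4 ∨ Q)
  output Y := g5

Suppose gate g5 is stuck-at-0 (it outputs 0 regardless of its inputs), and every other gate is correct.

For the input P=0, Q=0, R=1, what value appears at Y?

Propagate with g5 forced: g1=1, g2=0, g3=0, g4=0, g5=0 [stuck-at-0].
So Y = 0. (Without the fault it would be 1.)

0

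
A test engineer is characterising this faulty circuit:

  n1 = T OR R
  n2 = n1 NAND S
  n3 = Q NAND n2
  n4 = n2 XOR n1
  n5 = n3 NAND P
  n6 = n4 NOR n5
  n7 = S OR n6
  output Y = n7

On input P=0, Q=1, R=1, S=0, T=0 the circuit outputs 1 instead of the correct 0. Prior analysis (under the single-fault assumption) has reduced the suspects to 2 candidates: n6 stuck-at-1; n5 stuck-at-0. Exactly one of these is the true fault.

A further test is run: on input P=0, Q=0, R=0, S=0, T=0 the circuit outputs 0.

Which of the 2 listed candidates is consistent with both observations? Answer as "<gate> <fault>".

n5 stuck-at-0

Evaluate each candidate on input P=0, Q=0, R=0, S=0, T=0:
  n6 stuck-at-1: n1=0, n2=1, n3=1, n4=1, n5=1, n6=1 [stuck-at-1], n7=1 → 1 — eliminated
  n5 stuck-at-0: n1=0, n2=1, n3=1, n4=1, n5=0 [stuck-at-0], n6=0, n7=0 → 0 — matches
Only n5 stuck-at-0 reproduces the observed 0.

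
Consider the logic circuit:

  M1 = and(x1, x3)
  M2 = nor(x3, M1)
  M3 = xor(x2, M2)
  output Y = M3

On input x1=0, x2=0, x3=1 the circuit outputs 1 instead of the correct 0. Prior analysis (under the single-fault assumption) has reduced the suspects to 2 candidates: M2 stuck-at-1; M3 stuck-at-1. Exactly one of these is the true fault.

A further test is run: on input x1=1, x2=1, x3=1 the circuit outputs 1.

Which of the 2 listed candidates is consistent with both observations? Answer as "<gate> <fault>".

Evaluate each candidate on input x1=1, x2=1, x3=1:
  M2 stuck-at-1: M1=1, M2=1 [stuck-at-1], M3=0 → 0 — eliminated
  M3 stuck-at-1: M1=1, M2=0, M3=1 [stuck-at-1] → 1 — matches
Only M3 stuck-at-1 reproduces the observed 1.

M3 stuck-at-1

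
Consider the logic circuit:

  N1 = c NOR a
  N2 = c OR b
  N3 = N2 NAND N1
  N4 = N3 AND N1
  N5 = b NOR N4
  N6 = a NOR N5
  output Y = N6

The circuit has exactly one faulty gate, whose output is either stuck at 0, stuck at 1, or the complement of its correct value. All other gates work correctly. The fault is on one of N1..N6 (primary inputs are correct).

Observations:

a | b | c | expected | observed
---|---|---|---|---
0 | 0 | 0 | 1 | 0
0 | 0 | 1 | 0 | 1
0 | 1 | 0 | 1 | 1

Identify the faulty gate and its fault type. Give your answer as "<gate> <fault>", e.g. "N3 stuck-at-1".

N4 inverted output

Fault-free values for test 1 (a=0, b=0, c=0): N1=1, N2=0, N3=1, N4=1, N5=0, N6=1, giving Y=1. Observed 0.
Test 1: faults giving observed 0 are {N1 stuck-at-0, N1 inverted output, N2 stuck-at-1, N2 inverted output, N3 stuck-at-0, N3 inverted output, N4 stuck-at-0, N4 inverted output, N5 stuck-at-1, N5 inverted output, N6 stuck-at-0, N6 inverted output}.
Test 2 (a=0, b=0, c=1): fault-free N1=0, N2=1, N3=1, N4=0, N5=1, N6=0 → 0; observed 1. Eliminates N1 stuck-at-0, N1 inverted output, N2 stuck-at-1, N2 inverted output, N3 stuck-at-0, N3 inverted output, N4 stuck-at-0, N5 stuck-at-1, N6 stuck-at-0.
Test 3 (a=0, b=1, c=0): fault-free N1=1, N2=1, N3=0, N4=0, N5=0, N6=1 → 1; observed 1. Eliminates N5 inverted output, N6 inverted output.
Only N4 inverted output is consistent with every test.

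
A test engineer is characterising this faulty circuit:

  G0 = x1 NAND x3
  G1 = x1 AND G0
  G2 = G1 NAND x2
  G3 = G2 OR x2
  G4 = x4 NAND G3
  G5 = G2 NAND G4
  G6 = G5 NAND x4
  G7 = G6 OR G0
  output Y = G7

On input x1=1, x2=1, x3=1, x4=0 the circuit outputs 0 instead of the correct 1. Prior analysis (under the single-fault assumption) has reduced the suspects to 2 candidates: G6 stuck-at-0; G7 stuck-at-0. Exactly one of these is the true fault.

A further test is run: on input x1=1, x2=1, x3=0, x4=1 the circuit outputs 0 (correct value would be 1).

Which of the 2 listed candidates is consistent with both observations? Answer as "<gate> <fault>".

Evaluate each candidate on input x1=1, x2=1, x3=0, x4=1:
  G6 stuck-at-0: G0=1, G1=1, G2=0, G3=1, G4=0, G5=1, G6=0 [stuck-at-0], G7=1 → 1 — eliminated
  G7 stuck-at-0: G0=1, G1=1, G2=0, G3=1, G4=0, G5=1, G6=0, G7=0 [stuck-at-0] → 0 — matches
Only G7 stuck-at-0 reproduces the observed 0.

G7 stuck-at-0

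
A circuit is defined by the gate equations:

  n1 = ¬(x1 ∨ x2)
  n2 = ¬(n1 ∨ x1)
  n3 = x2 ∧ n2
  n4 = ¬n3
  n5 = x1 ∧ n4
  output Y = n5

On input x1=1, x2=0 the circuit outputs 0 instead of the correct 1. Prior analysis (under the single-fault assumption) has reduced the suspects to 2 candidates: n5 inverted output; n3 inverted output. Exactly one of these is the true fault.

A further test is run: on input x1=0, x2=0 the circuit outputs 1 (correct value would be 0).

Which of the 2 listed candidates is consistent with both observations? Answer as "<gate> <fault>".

Evaluate each candidate on input x1=0, x2=0:
  n5 inverted output: n1=1, n2=0, n3=0, n4=1, n5=1 [inverted output] → 1 — matches
  n3 inverted output: n1=1, n2=0, n3=1 [inverted output], n4=0, n5=0 → 0 — eliminated
Only n5 inverted output reproduces the observed 1.

n5 inverted output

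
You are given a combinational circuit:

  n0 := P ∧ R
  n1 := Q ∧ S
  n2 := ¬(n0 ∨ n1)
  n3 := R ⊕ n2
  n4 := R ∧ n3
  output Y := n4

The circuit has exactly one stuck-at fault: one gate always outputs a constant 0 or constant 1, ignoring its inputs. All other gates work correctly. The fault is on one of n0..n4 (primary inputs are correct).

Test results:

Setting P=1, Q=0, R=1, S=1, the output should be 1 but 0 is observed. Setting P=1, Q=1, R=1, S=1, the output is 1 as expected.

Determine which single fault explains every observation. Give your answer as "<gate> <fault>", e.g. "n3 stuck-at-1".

n0 stuck-at-0

Fault-free values for test 1 (P=1, Q=0, R=1, S=1): n0=1, n1=0, n2=0, n3=1, n4=1, giving Y=1. Observed 0.
Test 1: faults giving observed 0 are {n0 stuck-at-0, n2 stuck-at-1, n3 stuck-at-0, n4 stuck-at-0}.
Test 2 (P=1, Q=1, R=1, S=1): fault-free n0=1, n1=1, n2=0, n3=1, n4=1 → 1; observed 1. Eliminates n2 stuck-at-1, n3 stuck-at-0, n4 stuck-at-0.
Only n0 stuck-at-0 is consistent with every test.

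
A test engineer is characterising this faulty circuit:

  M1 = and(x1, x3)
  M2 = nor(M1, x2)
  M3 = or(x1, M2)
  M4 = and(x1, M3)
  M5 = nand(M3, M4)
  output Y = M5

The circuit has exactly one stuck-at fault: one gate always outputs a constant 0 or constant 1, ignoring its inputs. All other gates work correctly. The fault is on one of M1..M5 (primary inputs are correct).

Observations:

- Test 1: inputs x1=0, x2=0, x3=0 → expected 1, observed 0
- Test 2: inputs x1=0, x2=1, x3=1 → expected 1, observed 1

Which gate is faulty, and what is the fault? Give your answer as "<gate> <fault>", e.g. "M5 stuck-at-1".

M4 stuck-at-1

Fault-free values for test 1 (x1=0, x2=0, x3=0): M1=0, M2=1, M3=1, M4=0, M5=1, giving Y=1. Observed 0.
Test 1: faults giving observed 0 are {M4 stuck-at-1, M5 stuck-at-0}.
Test 2 (x1=0, x2=1, x3=1): fault-free M1=0, M2=0, M3=0, M4=0, M5=1 → 1; observed 1. Eliminates M5 stuck-at-0.
Only M4 stuck-at-1 is consistent with every test.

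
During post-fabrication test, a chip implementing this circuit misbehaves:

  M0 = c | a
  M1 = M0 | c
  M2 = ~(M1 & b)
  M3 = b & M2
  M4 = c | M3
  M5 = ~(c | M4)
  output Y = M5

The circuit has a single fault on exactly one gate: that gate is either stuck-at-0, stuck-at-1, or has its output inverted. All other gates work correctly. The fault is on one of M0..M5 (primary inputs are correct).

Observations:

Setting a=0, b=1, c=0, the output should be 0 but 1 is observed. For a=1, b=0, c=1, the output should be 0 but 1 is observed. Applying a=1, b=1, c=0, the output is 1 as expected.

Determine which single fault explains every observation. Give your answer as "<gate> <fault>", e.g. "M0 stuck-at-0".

Fault-free values for test 1 (a=0, b=1, c=0): M0=0, M1=0, M2=1, M3=1, M4=1, M5=0, giving Y=0. Observed 1.
Test 1: faults giving observed 1 are {M0 stuck-at-1, M0 inverted output, M1 stuck-at-1, M1 inverted output, M2 stuck-at-0, M2 inverted output, M3 stuck-at-0, M3 inverted output, M4 stuck-at-0, M4 inverted output, M5 stuck-at-1, M5 inverted output}.
Test 2 (a=1, b=0, c=1): fault-free M0=1, M1=1, M2=1, M3=0, M4=1, M5=0 → 0; observed 1. Eliminates M0 stuck-at-1, M0 inverted output, M1 stuck-at-1, M1 inverted output, M2 stuck-at-0, M2 inverted output, M3 stuck-at-0, M3 inverted output, M4 stuck-at-0, M4 inverted output.
Test 3 (a=1, b=1, c=0): fault-free M0=1, M1=1, M2=0, M3=0, M4=0, M5=1 → 1; observed 1. Eliminates M5 inverted output.
Only M5 stuck-at-1 is consistent with every test.

M5 stuck-at-1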